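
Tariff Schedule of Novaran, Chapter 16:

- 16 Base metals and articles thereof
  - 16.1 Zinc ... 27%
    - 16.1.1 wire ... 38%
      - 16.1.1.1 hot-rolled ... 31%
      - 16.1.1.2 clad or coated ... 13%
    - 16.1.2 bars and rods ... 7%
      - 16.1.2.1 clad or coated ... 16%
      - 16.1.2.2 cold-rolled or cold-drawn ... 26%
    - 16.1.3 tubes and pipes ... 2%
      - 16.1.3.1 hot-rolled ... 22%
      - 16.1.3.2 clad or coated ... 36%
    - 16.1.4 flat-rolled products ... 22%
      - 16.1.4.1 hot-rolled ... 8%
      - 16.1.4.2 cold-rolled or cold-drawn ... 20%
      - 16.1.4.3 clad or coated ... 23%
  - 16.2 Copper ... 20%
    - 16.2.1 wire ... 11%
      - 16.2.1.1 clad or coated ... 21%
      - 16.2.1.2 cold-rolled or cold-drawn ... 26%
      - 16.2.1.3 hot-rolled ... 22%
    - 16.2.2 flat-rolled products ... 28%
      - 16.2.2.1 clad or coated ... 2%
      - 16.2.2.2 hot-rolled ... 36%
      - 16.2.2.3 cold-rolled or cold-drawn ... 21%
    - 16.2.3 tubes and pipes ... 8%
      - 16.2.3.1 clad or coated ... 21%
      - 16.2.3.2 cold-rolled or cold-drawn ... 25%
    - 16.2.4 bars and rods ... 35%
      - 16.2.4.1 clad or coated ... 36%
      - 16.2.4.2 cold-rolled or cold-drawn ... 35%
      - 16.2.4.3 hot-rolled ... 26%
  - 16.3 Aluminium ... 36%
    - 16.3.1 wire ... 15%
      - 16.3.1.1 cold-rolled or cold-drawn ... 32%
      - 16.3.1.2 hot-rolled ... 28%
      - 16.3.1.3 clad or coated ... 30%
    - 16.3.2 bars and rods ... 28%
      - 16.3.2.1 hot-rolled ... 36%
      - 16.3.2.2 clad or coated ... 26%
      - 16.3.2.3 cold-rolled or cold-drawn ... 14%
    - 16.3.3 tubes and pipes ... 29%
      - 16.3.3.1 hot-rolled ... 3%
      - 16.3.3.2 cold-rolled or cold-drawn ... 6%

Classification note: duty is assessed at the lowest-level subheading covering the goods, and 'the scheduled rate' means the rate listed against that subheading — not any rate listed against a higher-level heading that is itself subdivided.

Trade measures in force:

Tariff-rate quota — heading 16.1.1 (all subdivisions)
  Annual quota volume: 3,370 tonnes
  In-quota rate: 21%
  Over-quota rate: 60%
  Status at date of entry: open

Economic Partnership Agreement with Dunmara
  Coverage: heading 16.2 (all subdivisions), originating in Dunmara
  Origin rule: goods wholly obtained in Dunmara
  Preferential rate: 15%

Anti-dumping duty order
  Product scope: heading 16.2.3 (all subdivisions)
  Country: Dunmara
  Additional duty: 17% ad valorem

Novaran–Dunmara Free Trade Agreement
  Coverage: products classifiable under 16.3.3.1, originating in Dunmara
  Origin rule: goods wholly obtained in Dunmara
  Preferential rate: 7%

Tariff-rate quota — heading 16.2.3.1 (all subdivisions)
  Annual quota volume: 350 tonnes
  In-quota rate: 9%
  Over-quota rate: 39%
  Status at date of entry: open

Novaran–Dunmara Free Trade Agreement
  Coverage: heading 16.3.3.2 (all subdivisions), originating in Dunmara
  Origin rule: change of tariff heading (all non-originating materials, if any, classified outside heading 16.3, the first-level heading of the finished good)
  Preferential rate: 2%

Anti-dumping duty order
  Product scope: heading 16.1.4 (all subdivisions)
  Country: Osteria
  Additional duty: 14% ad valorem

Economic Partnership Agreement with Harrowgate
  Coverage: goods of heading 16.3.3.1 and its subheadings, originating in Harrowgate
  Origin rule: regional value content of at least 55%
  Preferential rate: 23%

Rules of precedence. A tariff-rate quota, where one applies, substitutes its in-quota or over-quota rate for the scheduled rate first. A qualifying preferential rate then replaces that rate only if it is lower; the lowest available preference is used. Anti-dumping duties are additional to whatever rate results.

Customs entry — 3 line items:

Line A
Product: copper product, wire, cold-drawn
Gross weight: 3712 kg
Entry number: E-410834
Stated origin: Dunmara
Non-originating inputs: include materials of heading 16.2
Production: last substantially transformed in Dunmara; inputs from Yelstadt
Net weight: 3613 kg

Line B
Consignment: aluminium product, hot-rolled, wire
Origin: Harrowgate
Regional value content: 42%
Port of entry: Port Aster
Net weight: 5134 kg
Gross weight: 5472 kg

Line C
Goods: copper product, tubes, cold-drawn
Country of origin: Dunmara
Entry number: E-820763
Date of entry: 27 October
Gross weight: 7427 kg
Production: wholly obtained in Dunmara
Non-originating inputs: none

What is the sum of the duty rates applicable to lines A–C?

86%

Line A: copper → 16.2; wire → 16.2.1; cold-drawn → 16.2.1.2. Scheduled 26%. Dunmara agreement on 16.2: not wholly obtained; Dunmara agreement on 16.3.3.1: 16.2.1.2 not covered; Dunmara agreement on 16.3.3.2: 16.2.1.2 not covered. → 26%.
Line B: aluminium → 16.3; wire → 16.3.1; hot-rolled → 16.3.1.2. Scheduled 28%. Harrowgate agreement on 16.3.3.1: 16.3.1.2 not covered. → 28%.
Line C: copper → 16.2; tubes → 16.2.3; cold-drawn → 16.2.3.2. Scheduled 25%. Dunmara agreement on 16.2: wholly obtained → 15% available; Dunmara agreement on 16.3.3.1: 16.2.3.2 not covered; Dunmara agreement on 16.3.3.2: 16.2.3.2 not covered; preferential 15%; anti-dumping (Dunmara, 16.2.3): +17%; total 15% + 17% = 32%. → 32%.
Sum: 26% + 28% + 32% = 86%.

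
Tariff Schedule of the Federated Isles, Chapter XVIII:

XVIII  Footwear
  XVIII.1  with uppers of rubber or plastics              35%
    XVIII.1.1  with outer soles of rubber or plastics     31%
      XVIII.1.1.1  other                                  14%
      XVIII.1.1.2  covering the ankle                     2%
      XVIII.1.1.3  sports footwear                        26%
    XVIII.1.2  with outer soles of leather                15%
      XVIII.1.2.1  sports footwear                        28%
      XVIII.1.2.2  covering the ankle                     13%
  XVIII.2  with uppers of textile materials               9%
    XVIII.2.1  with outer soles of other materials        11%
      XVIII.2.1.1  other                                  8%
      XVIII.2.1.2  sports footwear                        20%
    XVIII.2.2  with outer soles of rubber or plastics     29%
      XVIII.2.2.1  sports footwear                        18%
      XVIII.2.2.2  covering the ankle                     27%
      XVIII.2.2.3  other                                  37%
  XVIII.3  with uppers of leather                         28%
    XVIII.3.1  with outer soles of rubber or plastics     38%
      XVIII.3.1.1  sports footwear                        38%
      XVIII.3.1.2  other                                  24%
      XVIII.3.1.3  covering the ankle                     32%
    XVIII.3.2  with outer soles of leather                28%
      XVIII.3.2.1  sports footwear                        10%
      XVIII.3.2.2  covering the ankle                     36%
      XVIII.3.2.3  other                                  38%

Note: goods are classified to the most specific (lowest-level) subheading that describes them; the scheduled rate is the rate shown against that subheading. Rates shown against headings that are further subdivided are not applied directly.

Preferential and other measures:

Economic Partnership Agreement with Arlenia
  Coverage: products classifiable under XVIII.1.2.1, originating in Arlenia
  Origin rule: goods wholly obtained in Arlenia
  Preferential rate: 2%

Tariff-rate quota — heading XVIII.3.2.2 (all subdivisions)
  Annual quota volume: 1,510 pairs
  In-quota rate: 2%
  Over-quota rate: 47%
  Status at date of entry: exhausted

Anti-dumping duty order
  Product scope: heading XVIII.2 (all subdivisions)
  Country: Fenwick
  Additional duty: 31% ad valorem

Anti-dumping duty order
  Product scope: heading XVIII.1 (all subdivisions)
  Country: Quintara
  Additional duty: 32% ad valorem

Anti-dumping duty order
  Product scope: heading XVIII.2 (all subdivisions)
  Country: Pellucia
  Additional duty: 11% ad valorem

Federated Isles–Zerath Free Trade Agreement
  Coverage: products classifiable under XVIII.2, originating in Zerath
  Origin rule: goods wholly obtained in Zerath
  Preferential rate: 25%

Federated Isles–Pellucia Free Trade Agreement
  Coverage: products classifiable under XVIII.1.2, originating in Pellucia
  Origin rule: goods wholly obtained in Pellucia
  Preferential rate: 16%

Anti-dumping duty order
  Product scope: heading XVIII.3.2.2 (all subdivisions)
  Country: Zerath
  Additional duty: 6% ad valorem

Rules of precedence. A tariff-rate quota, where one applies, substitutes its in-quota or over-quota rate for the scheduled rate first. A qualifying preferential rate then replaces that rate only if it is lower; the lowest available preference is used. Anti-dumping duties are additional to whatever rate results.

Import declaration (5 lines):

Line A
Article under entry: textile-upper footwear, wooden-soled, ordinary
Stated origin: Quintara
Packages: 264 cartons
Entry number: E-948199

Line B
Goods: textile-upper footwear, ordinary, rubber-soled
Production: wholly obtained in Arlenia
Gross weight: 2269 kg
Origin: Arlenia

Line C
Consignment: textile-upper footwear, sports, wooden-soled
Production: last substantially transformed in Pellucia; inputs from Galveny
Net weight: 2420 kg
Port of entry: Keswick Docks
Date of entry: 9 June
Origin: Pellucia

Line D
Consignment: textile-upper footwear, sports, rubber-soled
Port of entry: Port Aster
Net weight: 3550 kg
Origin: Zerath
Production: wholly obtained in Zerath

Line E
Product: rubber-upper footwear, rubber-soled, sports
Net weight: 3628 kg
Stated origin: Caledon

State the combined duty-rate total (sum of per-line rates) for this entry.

Line A: textile-upper → XVIII.2; wooden-soled → XVIII.2.1; ordinary → XVIII.2.1.1. Scheduled 8%. No special measure applies. → 8%.
Line B: textile-upper → XVIII.2; rubber-soled → XVIII.2.2; ordinary → XVIII.2.2.3. Scheduled 37%. Arlenia agreement on XVIII.1.2.1: XVIII.2.2.3 not covered. → 37%.
Line C: textile-upper → XVIII.2; wooden-soled → XVIII.2.1; sports → XVIII.2.1.2. Scheduled 20%. Pellucia agreement on XVIII.1.2: XVIII.2.1.2 not covered; anti-dumping (Pellucia, XVIII.2): +11%; total 20% + 11% = 31%. → 31%.
Line D: textile-upper → XVIII.2; rubber-soled → XVIII.2.2; sports → XVIII.2.2.1. Scheduled 18%. Zerath agreement on XVIII.2: wholly obtained → 25% available; preference 25% not lower than 18% → no reduction. → 18%.
Line E: rubber-upper → XVIII.1; rubber-soled → XVIII.1.1; sports → XVIII.1.1.3. Scheduled 26%. No special measure applies. → 26%.
Sum: 8% + 37% + 31% + 18% + 26% = 120%.

120%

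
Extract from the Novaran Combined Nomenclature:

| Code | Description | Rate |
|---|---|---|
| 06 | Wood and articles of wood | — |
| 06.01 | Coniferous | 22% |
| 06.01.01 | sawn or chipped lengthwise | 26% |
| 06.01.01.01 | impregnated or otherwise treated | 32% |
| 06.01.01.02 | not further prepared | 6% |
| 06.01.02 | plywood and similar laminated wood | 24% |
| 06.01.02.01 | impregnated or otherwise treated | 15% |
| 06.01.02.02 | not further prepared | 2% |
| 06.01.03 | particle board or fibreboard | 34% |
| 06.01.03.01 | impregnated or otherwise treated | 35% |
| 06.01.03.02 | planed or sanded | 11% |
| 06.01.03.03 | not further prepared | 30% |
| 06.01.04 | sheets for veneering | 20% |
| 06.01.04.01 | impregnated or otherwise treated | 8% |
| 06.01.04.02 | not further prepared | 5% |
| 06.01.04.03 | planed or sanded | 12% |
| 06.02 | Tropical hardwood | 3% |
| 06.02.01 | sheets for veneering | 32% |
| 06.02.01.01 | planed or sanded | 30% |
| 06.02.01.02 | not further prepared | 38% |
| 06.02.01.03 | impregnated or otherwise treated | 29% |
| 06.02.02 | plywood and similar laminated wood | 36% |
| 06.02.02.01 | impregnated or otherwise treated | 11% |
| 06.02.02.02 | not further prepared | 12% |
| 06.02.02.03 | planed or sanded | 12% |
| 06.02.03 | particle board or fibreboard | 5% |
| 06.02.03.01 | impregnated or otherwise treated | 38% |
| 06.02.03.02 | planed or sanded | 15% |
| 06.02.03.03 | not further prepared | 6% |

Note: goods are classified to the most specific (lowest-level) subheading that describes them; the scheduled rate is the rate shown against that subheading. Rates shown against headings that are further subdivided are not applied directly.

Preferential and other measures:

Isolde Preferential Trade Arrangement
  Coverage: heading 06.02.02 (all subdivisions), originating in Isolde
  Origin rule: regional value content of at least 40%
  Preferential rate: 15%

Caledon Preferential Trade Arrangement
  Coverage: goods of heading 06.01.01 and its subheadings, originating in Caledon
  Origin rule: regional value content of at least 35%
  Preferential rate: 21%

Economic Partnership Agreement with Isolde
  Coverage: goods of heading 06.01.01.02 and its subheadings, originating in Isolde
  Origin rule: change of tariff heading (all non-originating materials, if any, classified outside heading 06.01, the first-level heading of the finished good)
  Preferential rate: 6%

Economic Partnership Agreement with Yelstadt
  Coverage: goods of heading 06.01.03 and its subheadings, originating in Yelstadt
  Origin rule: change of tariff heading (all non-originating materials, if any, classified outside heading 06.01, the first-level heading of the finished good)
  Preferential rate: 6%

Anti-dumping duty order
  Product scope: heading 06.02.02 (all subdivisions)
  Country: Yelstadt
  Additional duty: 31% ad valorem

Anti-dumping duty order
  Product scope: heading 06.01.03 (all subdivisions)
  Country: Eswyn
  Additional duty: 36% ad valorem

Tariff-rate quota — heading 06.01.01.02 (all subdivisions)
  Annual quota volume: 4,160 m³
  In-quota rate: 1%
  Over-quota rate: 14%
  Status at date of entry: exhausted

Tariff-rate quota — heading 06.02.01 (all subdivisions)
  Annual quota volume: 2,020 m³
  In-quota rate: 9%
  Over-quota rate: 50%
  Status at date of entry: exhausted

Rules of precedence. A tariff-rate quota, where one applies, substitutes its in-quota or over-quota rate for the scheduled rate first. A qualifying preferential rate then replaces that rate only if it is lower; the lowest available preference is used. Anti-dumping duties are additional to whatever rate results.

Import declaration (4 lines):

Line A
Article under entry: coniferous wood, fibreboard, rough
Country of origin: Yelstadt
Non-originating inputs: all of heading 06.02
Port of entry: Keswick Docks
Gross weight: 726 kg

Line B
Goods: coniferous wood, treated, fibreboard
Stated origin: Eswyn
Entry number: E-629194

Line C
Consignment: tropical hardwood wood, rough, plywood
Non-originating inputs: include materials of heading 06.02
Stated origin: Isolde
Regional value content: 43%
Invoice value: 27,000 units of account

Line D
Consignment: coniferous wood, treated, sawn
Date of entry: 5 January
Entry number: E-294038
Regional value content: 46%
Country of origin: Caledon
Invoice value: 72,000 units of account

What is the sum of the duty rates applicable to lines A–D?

110%

Line A: coniferous → 06.01; fibreboard → 06.01.03; rough → 06.01.03.03. Scheduled 30%. Yelstadt agreement on 06.01.03: CTH met → 6% available; preferential 6%. → 6%.
Line B: coniferous → 06.01; fibreboard → 06.01.03; treated → 06.01.03.01. Scheduled 35%. anti-dumping (Eswyn, 06.01.03): +36%; total 35% + 36% = 71%. → 71%.
Line C: tropical hardwood → 06.02; plywood → 06.02.02; rough → 06.02.02.02. Scheduled 12%. Isolde agreement on 06.02.02: RVC ≥ 40% → 15% available; Isolde agreement on 06.01.01.02: 06.02.02.02 not covered; preference 15% not lower than 12% → no reduction. → 12%.
Line D: coniferous → 06.01; sawn → 06.01.01; treated → 06.01.01.01. Scheduled 32%. Caledon agreement on 06.01.01: RVC ≥ 35% → 21% available; preferential 21%. → 21%.
Sum: 6% + 71% + 12% + 21% = 110%.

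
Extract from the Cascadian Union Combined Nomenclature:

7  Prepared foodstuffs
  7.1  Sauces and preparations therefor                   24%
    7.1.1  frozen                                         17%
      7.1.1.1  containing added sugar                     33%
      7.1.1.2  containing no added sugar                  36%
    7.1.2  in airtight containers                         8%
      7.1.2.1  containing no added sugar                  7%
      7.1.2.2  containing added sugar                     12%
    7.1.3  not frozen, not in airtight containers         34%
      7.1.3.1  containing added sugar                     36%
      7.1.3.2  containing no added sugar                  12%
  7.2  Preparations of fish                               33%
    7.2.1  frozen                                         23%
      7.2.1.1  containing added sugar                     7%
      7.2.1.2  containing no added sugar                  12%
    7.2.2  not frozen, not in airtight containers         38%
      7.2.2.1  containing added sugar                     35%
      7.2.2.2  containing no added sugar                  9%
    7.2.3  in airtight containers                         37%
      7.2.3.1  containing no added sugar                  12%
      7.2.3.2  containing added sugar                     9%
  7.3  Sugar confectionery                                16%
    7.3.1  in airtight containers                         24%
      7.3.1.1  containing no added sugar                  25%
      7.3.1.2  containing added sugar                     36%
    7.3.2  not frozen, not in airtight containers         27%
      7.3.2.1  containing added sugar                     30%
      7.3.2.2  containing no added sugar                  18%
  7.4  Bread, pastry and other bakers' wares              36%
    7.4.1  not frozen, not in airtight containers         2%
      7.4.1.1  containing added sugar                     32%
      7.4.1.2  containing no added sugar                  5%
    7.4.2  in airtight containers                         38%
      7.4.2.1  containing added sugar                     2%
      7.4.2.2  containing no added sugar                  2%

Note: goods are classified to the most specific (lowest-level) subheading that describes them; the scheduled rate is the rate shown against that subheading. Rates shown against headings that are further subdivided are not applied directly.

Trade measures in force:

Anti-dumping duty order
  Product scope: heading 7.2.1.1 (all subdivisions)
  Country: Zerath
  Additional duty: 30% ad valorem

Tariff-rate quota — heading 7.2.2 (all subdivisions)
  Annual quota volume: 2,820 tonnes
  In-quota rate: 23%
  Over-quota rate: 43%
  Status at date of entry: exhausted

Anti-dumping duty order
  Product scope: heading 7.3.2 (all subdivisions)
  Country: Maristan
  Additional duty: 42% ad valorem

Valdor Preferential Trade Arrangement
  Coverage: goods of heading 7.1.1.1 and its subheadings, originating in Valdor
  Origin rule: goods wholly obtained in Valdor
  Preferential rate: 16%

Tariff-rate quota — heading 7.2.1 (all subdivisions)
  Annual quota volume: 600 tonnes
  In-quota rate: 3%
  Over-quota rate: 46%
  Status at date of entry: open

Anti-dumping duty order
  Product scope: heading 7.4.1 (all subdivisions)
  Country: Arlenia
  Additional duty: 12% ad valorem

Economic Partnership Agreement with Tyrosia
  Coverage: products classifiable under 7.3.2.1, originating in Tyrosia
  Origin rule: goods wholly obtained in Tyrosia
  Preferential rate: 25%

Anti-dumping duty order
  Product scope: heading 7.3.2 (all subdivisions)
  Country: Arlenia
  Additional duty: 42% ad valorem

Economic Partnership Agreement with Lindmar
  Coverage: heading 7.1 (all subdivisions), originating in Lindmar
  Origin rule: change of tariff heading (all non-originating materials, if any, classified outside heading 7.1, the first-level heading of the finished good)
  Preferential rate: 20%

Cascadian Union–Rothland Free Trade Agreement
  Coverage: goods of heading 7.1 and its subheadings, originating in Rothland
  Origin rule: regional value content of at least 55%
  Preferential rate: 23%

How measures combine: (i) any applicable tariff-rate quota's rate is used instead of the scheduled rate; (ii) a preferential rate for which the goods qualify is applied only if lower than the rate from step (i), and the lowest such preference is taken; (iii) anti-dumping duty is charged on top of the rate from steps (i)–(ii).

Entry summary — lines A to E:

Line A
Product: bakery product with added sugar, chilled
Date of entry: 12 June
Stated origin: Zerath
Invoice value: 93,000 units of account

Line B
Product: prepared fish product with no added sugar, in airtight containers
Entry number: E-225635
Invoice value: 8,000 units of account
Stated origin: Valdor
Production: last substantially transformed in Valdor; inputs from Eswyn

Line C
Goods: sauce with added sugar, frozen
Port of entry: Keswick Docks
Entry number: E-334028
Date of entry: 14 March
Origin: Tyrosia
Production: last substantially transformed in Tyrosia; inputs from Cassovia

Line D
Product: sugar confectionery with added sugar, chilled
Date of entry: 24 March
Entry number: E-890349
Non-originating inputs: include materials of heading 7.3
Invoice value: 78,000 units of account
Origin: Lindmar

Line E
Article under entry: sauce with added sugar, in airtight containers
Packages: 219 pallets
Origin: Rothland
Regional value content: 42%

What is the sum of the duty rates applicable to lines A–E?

119%

Line A: bakery product → 7.4; chilled → 7.4.1; with added sugar → 7.4.1.1. Scheduled 32%. No special measure applies. → 32%.
Line B: prepared fish product → 7.2; in airtight containers → 7.2.3; with no added sugar → 7.2.3.1. Scheduled 12%. Valdor agreement on 7.1.1.1: 7.2.3.1 not covered. → 12%.
Line C: sauce → 7.1; frozen → 7.1.1; with added sugar → 7.1.1.1. Scheduled 33%. Tyrosia agreement on 7.3.2.1: 7.1.1.1 not covered. → 33%.
Line D: sugar confectionery → 7.3; chilled → 7.3.2; with added sugar → 7.3.2.1. Scheduled 30%. Lindmar agreement on 7.1: 7.3.2.1 not covered. → 30%.
Line E: sauce → 7.1; in airtight containers → 7.1.2; with added sugar → 7.1.2.2. Scheduled 12%. Rothland agreement on 7.1: RVC < 55%. → 12%.
Sum: 32% + 12% + 33% + 30% + 12% = 119%.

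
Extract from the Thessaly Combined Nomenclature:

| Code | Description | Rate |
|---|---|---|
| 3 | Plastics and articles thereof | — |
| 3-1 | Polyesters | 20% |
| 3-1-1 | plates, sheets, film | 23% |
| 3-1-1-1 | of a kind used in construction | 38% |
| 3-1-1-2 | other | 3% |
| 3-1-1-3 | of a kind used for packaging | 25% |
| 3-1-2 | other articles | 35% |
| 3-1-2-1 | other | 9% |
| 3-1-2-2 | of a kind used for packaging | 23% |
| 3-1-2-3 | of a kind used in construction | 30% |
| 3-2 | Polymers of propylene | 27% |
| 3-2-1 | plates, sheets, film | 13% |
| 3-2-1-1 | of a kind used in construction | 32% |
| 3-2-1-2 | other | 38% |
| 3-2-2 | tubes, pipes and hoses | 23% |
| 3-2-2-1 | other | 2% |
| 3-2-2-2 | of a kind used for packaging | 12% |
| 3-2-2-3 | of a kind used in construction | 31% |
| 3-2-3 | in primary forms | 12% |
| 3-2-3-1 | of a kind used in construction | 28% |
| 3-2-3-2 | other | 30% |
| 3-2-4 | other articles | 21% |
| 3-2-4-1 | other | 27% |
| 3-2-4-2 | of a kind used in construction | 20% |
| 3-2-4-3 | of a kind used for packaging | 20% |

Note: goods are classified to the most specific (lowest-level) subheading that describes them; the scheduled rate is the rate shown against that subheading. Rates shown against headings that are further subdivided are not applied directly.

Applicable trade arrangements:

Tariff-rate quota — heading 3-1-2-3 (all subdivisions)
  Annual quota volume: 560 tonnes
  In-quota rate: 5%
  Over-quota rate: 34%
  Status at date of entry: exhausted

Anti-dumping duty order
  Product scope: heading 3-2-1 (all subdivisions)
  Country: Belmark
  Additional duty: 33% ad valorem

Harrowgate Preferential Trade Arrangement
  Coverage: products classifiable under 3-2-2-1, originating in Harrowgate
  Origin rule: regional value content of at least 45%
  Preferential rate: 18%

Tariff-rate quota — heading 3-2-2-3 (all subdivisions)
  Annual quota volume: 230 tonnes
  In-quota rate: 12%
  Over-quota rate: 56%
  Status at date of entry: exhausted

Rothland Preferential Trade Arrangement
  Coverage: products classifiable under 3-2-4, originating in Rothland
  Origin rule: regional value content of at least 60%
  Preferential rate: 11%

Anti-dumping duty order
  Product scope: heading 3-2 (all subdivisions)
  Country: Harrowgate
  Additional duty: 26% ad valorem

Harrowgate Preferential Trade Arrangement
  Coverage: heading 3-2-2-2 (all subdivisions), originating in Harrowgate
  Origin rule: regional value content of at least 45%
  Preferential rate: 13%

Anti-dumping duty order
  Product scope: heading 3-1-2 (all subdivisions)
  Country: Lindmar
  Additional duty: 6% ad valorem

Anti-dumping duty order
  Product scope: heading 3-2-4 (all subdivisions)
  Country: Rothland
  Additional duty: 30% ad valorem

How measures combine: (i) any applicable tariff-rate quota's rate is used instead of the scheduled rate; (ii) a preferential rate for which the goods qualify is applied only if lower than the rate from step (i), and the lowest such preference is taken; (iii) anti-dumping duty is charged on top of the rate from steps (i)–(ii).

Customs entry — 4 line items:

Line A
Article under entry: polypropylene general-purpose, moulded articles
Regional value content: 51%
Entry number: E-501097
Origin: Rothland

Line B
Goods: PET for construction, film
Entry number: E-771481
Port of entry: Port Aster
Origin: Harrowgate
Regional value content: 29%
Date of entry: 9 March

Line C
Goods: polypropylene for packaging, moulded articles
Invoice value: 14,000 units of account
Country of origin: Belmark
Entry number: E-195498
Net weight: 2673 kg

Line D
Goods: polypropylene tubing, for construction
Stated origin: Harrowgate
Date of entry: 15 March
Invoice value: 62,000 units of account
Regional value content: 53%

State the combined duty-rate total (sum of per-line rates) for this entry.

Line A: polypropylene → 3-2; moulded articles → 3-2-4; general-purpose → 3-2-4-1. Scheduled 27%. Rothland agreement on 3-2-4: RVC < 60%; anti-dumping (Rothland, 3-2-4): +30%; total 27% + 30% = 57%. → 57%.
Line B: PET → 3-1; film → 3-1-1; for construction → 3-1-1-1. Scheduled 38%. Harrowgate agreement on 3-2-2-1: 3-1-1-1 not covered; Harrowgate agreement on 3-2-2-2: 3-1-1-1 not covered. → 38%.
Line C: polypropylene → 3-2; moulded articles → 3-2-4; for packaging → 3-2-4-3. Scheduled 20%. No special measure applies. → 20%.
Line D: polypropylene → 3-2; tubing → 3-2-2; for construction → 3-2-2-3. Scheduled 31%. quota on 3-2-2-3 exhausted → over-quota 56%; Harrowgate agreement on 3-2-2-1: 3-2-2-3 not covered; Harrowgate agreement on 3-2-2-2: 3-2-2-3 not covered; anti-dumping (Harrowgate, 3-2): +26%; total 56% + 26% = 82%. → 82%.
Sum: 57% + 38% + 20% + 82% = 197%.

197%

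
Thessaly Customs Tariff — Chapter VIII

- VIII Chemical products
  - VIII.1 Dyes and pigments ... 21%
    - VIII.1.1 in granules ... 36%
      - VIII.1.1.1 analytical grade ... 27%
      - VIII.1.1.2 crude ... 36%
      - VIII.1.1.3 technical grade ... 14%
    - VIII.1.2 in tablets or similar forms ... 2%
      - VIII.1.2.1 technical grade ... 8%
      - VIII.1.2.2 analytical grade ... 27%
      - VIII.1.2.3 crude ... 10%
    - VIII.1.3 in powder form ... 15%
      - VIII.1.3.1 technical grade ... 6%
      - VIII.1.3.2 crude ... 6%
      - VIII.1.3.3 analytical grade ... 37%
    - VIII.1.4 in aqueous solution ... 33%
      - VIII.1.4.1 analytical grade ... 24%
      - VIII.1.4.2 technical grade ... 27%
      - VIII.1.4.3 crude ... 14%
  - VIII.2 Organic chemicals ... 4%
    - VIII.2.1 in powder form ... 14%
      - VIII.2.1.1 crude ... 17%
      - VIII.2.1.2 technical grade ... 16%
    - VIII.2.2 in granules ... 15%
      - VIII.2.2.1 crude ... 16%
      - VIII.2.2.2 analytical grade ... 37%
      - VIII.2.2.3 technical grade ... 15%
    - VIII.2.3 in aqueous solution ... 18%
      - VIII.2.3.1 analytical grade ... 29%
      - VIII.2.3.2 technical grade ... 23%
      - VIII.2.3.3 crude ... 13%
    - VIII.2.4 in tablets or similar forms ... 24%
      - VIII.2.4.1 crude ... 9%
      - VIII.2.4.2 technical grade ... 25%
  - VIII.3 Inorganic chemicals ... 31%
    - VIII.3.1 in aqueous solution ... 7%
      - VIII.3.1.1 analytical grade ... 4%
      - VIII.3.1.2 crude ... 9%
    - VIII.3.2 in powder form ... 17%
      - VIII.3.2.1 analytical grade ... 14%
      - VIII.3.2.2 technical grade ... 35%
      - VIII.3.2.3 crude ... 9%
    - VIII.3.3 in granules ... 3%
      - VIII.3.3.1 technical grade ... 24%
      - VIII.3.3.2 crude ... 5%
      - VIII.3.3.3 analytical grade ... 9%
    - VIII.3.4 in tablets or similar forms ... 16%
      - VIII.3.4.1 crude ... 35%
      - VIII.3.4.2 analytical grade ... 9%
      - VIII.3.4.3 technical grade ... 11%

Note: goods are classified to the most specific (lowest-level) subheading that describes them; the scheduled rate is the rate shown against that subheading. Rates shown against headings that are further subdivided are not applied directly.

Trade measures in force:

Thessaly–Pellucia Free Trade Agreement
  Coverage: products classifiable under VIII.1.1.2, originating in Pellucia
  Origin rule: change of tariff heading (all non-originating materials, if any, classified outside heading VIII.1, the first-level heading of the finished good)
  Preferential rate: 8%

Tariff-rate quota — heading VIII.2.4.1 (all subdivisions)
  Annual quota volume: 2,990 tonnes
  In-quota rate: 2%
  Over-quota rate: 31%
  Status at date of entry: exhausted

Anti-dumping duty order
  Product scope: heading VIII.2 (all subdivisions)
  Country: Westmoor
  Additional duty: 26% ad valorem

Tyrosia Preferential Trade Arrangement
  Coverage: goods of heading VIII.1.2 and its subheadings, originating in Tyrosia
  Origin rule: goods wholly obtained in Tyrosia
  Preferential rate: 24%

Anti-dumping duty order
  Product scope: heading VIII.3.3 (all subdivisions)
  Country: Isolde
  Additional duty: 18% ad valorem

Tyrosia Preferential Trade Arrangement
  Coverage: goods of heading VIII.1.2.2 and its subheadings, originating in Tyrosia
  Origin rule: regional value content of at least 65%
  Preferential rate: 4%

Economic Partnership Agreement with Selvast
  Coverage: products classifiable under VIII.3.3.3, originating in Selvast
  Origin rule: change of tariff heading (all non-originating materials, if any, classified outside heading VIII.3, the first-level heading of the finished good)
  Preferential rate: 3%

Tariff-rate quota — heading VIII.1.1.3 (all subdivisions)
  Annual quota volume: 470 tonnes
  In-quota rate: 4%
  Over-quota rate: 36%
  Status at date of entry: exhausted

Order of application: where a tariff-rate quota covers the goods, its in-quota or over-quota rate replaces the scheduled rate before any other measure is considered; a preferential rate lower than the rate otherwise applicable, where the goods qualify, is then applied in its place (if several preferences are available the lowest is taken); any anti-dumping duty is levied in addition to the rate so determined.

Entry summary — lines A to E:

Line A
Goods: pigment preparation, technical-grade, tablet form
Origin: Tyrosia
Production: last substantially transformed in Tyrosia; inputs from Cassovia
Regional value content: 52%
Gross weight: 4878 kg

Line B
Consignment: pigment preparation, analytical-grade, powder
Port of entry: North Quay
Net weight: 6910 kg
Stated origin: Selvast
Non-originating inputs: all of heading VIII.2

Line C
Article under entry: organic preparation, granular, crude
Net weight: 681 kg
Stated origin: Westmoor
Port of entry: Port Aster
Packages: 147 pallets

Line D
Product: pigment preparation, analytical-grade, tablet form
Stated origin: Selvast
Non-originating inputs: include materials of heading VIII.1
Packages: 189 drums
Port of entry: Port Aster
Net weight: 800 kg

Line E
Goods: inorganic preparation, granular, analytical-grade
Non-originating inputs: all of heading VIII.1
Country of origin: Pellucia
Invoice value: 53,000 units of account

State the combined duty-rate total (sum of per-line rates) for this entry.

Line A: pigment → VIII.1; tablet form → VIII.1.2; technical-grade → VIII.1.2.1. Scheduled 8%. Tyrosia agreement on VIII.1.2: not wholly obtained; Tyrosia agreement on VIII.1.2.2: VIII.1.2.1 not covered. → 8%.
Line B: pigment → VIII.1; powder → VIII.1.3; analytical-grade → VIII.1.3.3. Scheduled 37%. Selvast agreement on VIII.3.3.3: VIII.1.3.3 not covered. → 37%.
Line C: organic → VIII.2; granular → VIII.2.2; crude → VIII.2.2.1. Scheduled 16%. anti-dumping (Westmoor, VIII.2): +26%; total 16% + 26% = 42%. → 42%.
Line D: pigment → VIII.1; tablet form → VIII.1.2; analytical-grade → VIII.1.2.2. Scheduled 27%. Selvast agreement on VIII.3.3.3: VIII.1.2.2 not covered. → 27%.
Line E: inorganic → VIII.3; granular → VIII.3.3; analytical-grade → VIII.3.3.3. Scheduled 9%. Pellucia agreement on VIII.1.1.2: VIII.3.3.3 not covered. → 9%.
Sum: 8% + 37% + 42% + 27% + 9% = 123%.

123%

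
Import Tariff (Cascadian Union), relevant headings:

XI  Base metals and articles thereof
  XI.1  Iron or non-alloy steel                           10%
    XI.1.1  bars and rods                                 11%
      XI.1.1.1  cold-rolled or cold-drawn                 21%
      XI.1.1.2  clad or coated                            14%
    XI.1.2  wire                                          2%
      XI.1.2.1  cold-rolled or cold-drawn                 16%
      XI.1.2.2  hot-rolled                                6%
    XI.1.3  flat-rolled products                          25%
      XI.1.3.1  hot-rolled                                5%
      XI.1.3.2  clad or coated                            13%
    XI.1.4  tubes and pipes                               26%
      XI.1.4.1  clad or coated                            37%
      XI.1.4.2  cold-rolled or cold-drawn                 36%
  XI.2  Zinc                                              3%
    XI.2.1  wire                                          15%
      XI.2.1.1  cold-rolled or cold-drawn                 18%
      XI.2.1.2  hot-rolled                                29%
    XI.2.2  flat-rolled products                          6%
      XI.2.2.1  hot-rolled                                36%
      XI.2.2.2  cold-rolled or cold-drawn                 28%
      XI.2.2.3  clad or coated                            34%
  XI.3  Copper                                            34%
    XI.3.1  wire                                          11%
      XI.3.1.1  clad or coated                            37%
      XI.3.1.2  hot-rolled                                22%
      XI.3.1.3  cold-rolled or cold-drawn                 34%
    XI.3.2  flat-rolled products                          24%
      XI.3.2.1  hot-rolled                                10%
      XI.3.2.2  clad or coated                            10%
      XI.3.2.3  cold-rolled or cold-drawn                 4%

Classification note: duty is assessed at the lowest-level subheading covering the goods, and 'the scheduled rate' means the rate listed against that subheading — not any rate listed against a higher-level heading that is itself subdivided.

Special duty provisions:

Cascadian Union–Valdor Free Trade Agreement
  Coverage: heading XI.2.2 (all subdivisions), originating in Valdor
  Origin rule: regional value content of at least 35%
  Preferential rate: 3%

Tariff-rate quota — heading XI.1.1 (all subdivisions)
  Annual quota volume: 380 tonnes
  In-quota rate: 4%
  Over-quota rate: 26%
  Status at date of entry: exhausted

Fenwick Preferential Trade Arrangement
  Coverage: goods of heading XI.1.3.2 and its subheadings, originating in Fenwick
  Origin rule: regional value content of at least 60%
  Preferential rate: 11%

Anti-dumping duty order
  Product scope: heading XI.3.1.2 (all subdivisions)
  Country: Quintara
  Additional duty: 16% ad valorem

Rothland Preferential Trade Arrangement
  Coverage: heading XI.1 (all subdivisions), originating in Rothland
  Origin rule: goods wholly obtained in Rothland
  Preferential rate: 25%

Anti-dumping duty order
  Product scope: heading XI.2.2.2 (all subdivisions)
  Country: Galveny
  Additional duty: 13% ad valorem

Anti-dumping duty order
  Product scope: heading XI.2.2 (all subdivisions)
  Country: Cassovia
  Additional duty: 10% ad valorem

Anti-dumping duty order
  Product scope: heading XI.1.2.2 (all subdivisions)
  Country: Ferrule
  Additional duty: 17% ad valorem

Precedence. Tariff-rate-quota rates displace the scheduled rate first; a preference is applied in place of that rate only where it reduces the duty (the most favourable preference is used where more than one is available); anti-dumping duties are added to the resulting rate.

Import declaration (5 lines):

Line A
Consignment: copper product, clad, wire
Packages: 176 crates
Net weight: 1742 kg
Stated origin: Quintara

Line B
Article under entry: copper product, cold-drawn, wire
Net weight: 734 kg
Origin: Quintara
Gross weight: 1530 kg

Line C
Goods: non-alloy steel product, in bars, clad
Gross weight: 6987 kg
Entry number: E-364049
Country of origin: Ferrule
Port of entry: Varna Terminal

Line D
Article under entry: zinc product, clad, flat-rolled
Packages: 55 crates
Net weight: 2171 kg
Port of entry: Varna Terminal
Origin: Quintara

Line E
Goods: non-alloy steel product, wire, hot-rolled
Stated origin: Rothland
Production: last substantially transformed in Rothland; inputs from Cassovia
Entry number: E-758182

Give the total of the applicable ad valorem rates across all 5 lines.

Line A: copper → XI.3; wire → XI.3.1; clad → XI.3.1.1. Scheduled 37%. No special measure applies. → 37%.
Line B: copper → XI.3; wire → XI.3.1; cold-drawn → XI.3.1.3. Scheduled 34%. No special measure applies. → 34%.
Line C: non-alloy steel → XI.1; in bars → XI.1.1; clad → XI.1.1.2. Scheduled 14%. quota on XI.1.1 exhausted → over-quota 26%. → 26%.
Line D: zinc → XI.2; flat-rolled → XI.2.2; clad → XI.2.2.3. Scheduled 34%. No special measure applies. → 34%.
Line E: non-alloy steel → XI.1; wire → XI.1.2; hot-rolled → XI.1.2.2. Scheduled 6%. Rothland agreement on XI.1: not wholly obtained. → 6%.
Sum: 37% + 34% + 26% + 34% + 6% = 137%.

137%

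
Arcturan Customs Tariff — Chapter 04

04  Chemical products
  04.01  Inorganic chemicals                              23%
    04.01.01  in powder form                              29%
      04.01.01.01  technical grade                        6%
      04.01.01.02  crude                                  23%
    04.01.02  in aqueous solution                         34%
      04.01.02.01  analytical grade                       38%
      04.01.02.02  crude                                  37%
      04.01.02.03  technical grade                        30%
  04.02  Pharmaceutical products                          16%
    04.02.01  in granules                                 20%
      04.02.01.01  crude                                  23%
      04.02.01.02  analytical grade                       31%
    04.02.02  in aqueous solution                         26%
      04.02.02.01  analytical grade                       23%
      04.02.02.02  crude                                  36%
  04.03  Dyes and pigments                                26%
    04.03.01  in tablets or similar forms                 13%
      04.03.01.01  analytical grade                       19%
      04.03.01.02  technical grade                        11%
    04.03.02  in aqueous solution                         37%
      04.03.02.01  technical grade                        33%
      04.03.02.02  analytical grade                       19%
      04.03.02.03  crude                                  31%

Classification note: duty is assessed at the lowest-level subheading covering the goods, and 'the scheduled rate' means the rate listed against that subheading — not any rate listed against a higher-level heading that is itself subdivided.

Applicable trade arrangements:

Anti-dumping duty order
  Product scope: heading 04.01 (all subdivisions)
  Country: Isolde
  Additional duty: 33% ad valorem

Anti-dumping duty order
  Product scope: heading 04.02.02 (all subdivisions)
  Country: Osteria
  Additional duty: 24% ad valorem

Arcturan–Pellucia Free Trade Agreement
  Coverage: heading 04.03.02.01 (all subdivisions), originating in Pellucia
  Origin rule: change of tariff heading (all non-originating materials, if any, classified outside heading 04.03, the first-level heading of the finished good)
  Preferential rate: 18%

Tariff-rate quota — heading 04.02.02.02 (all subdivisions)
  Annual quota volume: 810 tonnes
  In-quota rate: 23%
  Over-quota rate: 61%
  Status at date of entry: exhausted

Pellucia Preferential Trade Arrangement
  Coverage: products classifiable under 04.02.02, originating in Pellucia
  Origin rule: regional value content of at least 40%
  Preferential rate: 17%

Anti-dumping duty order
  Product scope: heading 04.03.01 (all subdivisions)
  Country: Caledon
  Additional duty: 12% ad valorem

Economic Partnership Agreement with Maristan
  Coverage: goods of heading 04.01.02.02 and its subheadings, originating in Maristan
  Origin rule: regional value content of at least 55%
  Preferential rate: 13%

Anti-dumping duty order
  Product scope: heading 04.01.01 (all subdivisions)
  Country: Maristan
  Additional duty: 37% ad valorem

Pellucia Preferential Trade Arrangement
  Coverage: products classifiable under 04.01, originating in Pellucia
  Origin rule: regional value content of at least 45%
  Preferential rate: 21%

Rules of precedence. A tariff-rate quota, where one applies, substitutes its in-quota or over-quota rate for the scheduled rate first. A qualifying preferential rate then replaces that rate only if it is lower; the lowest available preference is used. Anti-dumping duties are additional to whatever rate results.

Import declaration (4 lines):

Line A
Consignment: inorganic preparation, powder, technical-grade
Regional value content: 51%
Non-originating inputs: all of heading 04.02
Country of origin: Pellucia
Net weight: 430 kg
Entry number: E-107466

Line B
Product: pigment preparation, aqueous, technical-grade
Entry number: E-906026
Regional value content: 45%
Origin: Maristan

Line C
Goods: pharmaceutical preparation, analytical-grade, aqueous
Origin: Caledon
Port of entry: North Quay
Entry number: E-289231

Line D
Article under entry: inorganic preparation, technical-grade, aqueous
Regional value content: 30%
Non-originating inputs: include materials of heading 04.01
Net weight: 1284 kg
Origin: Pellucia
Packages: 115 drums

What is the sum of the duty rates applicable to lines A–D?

92%

Line A: inorganic → 04.01; powder → 04.01.01; technical-grade → 04.01.01.01. Scheduled 6%. Pellucia agreement on 04.03.02.01: 04.01.01.01 not covered; Pellucia agreement on 04.02.02: 04.01.01.01 not covered; Pellucia agreement on 04.01: RVC ≥ 45% → 21% available; preference 21% not lower than 6% → no reduction. → 6%.
Line B: pigment → 04.03; aqueous → 04.03.02; technical-grade → 04.03.02.01. Scheduled 33%. Maristan agreement on 04.01.02.02: 04.03.02.01 not covered. → 33%.
Line C: pharmaceutical → 04.02; aqueous → 04.02.02; analytical-grade → 04.02.02.01. Scheduled 23%. No special measure applies. → 23%.
Line D: inorganic → 04.01; aqueous → 04.01.02; technical-grade → 04.01.02.03. Scheduled 30%. Pellucia agreement on 04.03.02.01: 04.01.02.03 not covered; Pellucia agreement on 04.02.02: 04.01.02.03 not covered; Pellucia agreement on 04.01: RVC < 45%. → 30%.
Sum: 6% + 33% + 23% + 30% = 92%.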